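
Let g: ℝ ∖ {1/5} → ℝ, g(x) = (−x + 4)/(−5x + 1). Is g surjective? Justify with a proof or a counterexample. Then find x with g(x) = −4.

8/21

If g(x) = 1/5, cross-multiplying gives −5(−x + 4) = −1(−5x + 1), which simplifies to −20 = −1 — false.  So 1/5 has no preimage and g is not surjective.
Solving g(x) = −4: cross-multiplying gives −x + 4 = −4(−5x + 1), which rearranges to −21x = −8, so x = 8/21.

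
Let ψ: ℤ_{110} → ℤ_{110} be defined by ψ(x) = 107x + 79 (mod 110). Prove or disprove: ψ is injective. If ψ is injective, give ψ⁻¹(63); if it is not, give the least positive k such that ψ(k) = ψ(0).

By definition, ψ is injective if ψ(u) = ψ(v) implies u = v.
If ψ(u) = ψ(v), then 107u ≡ 107v (mod 110). Because gcd(107, 110) = 1, we may cancel 107 to get u ≡ v (mod 110).
So ψ is injective.
We now compute 107⁻¹ mod 110 explicitly. Euclid's algorithm: 110 = 1·107 + 3, 107 = 35·3 + 2, 3 = 1·2 + 1; back-substituting gives 1 = 73·107 − 71·110, so 107⁻¹ ≡ 73 (mod 110).
Since ψ is injective, we find ψ⁻¹(63): we need 107x ≡ 63 − 79 ≡ 94 (mod 110). Using 107⁻¹ = 73: x ≡ 73·94 = 6862 = 62·110 + 42, so x = 42.
Check: ψ(42) = 107·42 + 79 = 4573 = 41·110 + 63 ≡ 63 (mod 110).

42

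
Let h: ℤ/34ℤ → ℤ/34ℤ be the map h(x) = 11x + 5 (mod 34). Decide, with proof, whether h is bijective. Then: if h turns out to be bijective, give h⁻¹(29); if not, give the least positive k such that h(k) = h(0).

30

Suppose h(u) = h(v) in ℤ/34ℤ. Then 11u + 5 ≡ 11v + 5 (mod 34), thus 11(u − v) ≡ 0 (mod 34).
Since gcd(11, 34) = 1, 11 is invertible modulo 34, hence u − v ≡ 0 (mod 34), i.e. u = v.
We now compute 11⁻¹ mod 34 explicitly. Euclid's algorithm: 34 = 3·11 + 1; back-substituting gives 1 = 31·11 − 10·34, so 11⁻¹ ≡ 31 (mod 34).
For any y ∈ ℤ/34ℤ, x = 31(y − 5) mod 34 satisfies h(x) = 11·31(y − 5) + 5 ≡ y (since 11·31 ≡ 1 mod 34). So every y has a preimage.
Thus h is bijective.
Since h is bijective, we find h⁻¹(29): we need 11x ≡ 29 − 5 ≡ 24 (mod 34). Using 11⁻¹ = 31: x ≡ 31·24 = 744 = 21·34 + 30, so x = 30.
Check: h(30) = 11·30 + 5 = 335 = 9·34 + 29 ≡ 29 (mod 34).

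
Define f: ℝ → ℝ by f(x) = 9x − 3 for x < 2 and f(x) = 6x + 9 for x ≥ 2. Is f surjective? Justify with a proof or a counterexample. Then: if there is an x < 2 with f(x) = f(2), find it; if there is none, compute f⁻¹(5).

Both pieces are strictly increasing (slopes 9 and 6), so each is injective on its own interval.
The left piece maps (−∞, 2) onto (−∞, 15); the right piece maps [2, ∞) onto [21, ∞).
The union (−∞, 15) ∪ [21, ∞) omits the interval between 15 and 21; in particular 15 has no preimage. So f is not surjective.
Because the two images are disjoint, no x < 2 has f(x) = f(2), so we compute f⁻¹(5): 5 lies in (−∞, 15), so solve 9x − 3 = 5: x = (5 + 3)/9 = 8/9.

8/9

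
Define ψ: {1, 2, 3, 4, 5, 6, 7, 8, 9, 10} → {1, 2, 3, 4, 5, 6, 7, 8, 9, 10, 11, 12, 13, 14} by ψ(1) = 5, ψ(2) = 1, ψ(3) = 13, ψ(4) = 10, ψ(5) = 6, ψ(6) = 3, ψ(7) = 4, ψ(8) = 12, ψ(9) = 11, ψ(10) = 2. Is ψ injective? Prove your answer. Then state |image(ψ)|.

The values ψ(1), …, ψ(10) are 5, 1, 13, 10, 6, 3, 4, 12, 11, 2 — all distinct.
So ψ(a) = ψ(b) only when a = b, and ψ is injective.
The image of ψ is {1, 2, 3, 4, 5, 6, 10, 11, 12, 13}, which has 10 elements.

10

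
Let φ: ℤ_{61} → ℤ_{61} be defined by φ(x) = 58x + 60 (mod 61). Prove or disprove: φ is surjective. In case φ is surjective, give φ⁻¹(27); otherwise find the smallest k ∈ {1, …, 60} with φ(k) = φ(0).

11

Recall: φ is surjective if every y in the codomain equals φ(x) for some x in the domain.
Since gcd(58, 61) = 1, 58 is invertible modulo 61. Euclid's algorithm: 61 = 1·58 + 3, 58 = 19·3 + 1; back-substituting gives 1 = 20·58 − 19·61, so 58⁻¹ ≡ 20 (mod 61).
For any y ∈ ℤ_{61}, x = 20(y − 60) mod 61 satisfies φ(x) = 58·20(y − 60) + 60 ≡ y (since 58·20 ≡ 1 mod 61). So every y has a preimage.
Hence φ is surjective.
Since φ is surjective, we compute φ⁻¹(27): solve 58x + 60 ≡ 27 (mod 61), i.e. 58x ≡ 28 (mod 61).
Multiplying by 58⁻¹ = 20 gives x ≡ 20·28 = 560 = 9·61 + 11 ≡ 11 (mod 61).
Check: φ(11) = 58·11 + 60 = 698 = 11·61 + 27 ≡ 27 (mod 61).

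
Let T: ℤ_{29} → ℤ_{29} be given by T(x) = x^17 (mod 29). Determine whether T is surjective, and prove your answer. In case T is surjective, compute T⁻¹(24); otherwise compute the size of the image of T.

7

Since 29 is prime, the nonzero elements of ℤ_{29} form a cyclic group of order 28.
As gcd(17, 28) = 1, raising to the 17th power is a bijection on this group: if a^17 ≡ b^17 then (ab^{−1})^17 = 1, and the only element of order dividing gcd(17, 28) = 1 is 1, so a = b.
With T(0) = 0 this makes T injective on all of ℤ_{29}, hence bijective (finite equal-size domain and codomain). In particular T is surjective.
Since T is surjective, we find the preimage of 24. The inverse of x ↦ x^17 on (ℤ_{29})^× is x ↦ x^5, because 17·5 = 85 = 3·28 + 1 ≡ 1 (mod 28) and x^{28} = 1 for x ≠ 0 (Fermat). So T⁻¹(24) = 24^5 mod 29.
Repeated squaring mod 29: 24^1 ≡ 24, 24^2 ≡ 24² = 576 ≡ 25, 24^4 ≡ 25² = 625 ≡ 16. Since 5 = 4 + 1, 24^5 ≡ 16·24: 16·24 = 384 ≡ 7. So 24^5 ≡ 7 (mod 29).
Hence T⁻¹(24) = 7.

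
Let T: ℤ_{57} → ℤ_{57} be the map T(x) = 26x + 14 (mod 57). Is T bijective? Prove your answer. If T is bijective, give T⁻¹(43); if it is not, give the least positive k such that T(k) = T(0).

If T(a) = T(b), then 26a ≡ 26b (mod 57). Because gcd(26, 57) = 1, we may cancel 26 to get a ≡ b (mod 57).
We now compute 26⁻¹ mod 57 explicitly. Euclid's algorithm: 57 = 2·26 + 5, 26 = 5·5 + 1; back-substituting gives 1 = 11·26 − 5·57, so 26⁻¹ ≡ 11 (mod 57).
For any y ∈ ℤ_{57}, x = 11(y − 14) mod 57 satisfies T(x) = 26·11(y − 14) + 14 ≡ y (since 26·11 ≡ 1 mod 57). So every y has a preimage.
Thus T is bijective.
Since T is bijective, we compute T⁻¹(43): solve 26x + 14 ≡ 43 (mod 57), i.e. 26x ≡ 29 (mod 57).
Multiplying by 26⁻¹ = 11 gives x ≡ 11·29 = 319 = 5·57 + 34 ≡ 34 (mod 57).
Check: T(34) = 26·34 + 14 = 898 = 15·57 + 43 ≡ 43 (mod 57).

34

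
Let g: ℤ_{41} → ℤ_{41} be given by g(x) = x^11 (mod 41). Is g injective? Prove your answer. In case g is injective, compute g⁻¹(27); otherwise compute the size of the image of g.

3

Since 41 is prime, the nonzero elements of ℤ_{41} form a cyclic group of order 40.
As gcd(11, 40) = 1, raising to the 11th power is a bijection on this group: if u^11 ≡ v^11 then (uv^{−1})^11 = 1, and the only element of order dividing gcd(11, 40) = 1 is 1, so u = v.
With g(0) = 0 this makes g injective on all of ℤ_{41}, hence bijective (finite equal-size domain and codomain). In particular g is injective.
Since g is injective, we find the preimage of 27. The inverse of x ↦ x^11 on (ℤ_{41})^× is x ↦ x^11, because 11·11 = 121 = 3·40 + 1 ≡ 1 (mod 40) and x^{40} = 1 for x ≠ 0 (Fermat). So g⁻¹(27) = 27^11 mod 41.
Repeated squaring mod 41: 27^1 ≡ 27, 27^2 ≡ 27² = 729 ≡ 32, 27^4 ≡ 32² = 1024 ≡ 40, 27^8 ≡ 40² = 1600 ≡ 1. Since 11 = 8 + 2 + 1, 27^11 ≡ 1·32·27: 1·32 = 32, then 32·27 = 864 ≡ 3. So 27^11 ≡ 3 (mod 41).
Hence g⁻¹(27) = 3.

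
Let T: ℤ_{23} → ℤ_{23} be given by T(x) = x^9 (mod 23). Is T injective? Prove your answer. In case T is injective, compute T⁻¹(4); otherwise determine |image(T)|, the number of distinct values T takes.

12

Since 23 is prime, the nonzero elements of ℤ_{23} form a cyclic group of order 22.
As gcd(9, 22) = 1, raising to the 9th power is a bijection on this group: if u^9 ≡ v^9 then (uv^{−1})^9 = 1, and the only element of order dividing gcd(9, 22) = 1 is 1, so u = v.
With T(0) = 0 this makes T injective on all of ℤ_{23}, hence bijective (finite equal-size domain and codomain). In particular T is injective.
Since T is injective, we find the preimage of 4. The inverse of x ↦ x^9 on (ℤ_{23})^× is x ↦ x^5, because 9·5 = 45 = 2·22 + 1 ≡ 1 (mod 22) and x^{22} = 1 for x ≠ 0 (Fermat). So T⁻¹(4) = 4^5 mod 23.
Repeated squaring mod 23: 4^1 ≡ 4, 4^2 ≡ 4² = 16, 4^4 ≡ 16² = 256 ≡ 3. Since 5 = 4 + 1, 4^5 ≡ 3·4: 3·4 = 12. So 4^5 ≡ 12 (mod 23).
Hence T⁻¹(4) = 12.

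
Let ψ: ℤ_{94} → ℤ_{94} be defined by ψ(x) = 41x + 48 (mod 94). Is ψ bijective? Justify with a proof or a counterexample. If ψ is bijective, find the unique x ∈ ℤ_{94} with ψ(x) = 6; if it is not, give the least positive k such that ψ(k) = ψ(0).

Recall that ψ is injective if ψ(a) = ψ(b) implies a = b.
Suppose ψ(a) = ψ(b) in ℤ_{94}. Then 41a + 48 ≡ 41b + 48 (mod 94), so 41(a − b) ≡ 0 (mod 94).
Since gcd(41, 94) = 1, 41 is invertible modulo 94, so a − b ≡ 0 (mod 94), i.e. a = b.
We now compute 41⁻¹ mod 94 explicitly. Euclid's algorithm: 94 = 2·41 + 12, 41 = 3·12 + 5, 12 = 2·5 + 2, 5 = 2·2 + 1; back-substituting gives 1 = 39·41 − 17·94, so 41⁻¹ ≡ 39 (mod 94).
Then y ↦ 39(y − 48) is a two-sided inverse to ψ, so every y ∈ ℤ_{94} has a preimage.
Thus ψ is bijective.
Since ψ is bijective, we compute ψ⁻¹(6): solve 41x + 48 ≡ 6 (mod 94), i.e. 41x ≡ 52 (mod 94).
Multiplying by 41⁻¹ = 39 gives x ≡ 39·52 = 2028 = 21·94 + 54 ≡ 54 (mod 94).
Check: ψ(54) = 41·54 + 48 = 2262 = 24·94 + 6 ≡ 6 (mod 94).

54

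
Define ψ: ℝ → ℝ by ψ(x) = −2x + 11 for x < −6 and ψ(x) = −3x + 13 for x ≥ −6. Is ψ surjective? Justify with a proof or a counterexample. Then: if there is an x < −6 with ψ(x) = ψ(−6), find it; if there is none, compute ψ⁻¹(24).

Both pieces are strictly decreasing (slopes −2 and −3), so each is injective on its own interval.
The left piece maps (−∞, −6) onto (23, ∞); the right piece maps [−6, ∞) onto (−∞, 31].
The union (23, ∞) ∪ (−∞, 31] covers ℝ, so ψ is surjective.
For the follow-up: the images overlap, so an x < −6 with ψ(x) = ψ(−6) exists. ψ(−6) = 31; solving −2x + 11 = 31 for x < −6 gives x = (31 − 11)/(−2) = −10.

-10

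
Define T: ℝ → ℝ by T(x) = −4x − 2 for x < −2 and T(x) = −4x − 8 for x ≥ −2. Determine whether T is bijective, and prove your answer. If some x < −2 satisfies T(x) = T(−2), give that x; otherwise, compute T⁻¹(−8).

0

Both pieces are strictly decreasing (slopes −4 and −4), so each is injective on its own interval.
The left piece maps (−∞, −2) onto (6, ∞); the right piece maps [−2, ∞) onto (−∞, 0].
The images leave a gap (6 has no preimage), so T is not surjective, hence not bijective.
Because the two images are disjoint, no x < −2 has T(x) = T(−2), so we compute T⁻¹(−8): −8 lies in (−∞, 0], so solve −4x − 8 = −8: x = (−8 + 8)/(−4) = 0.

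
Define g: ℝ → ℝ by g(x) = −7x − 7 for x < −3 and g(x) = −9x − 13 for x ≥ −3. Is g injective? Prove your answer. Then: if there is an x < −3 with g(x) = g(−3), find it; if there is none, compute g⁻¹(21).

Both pieces are strictly decreasing (slopes −7 and −9), so each is injective on its own interval.
The left piece maps (−∞, −3) onto (14, ∞); the right piece maps [−3, ∞) onto (−∞, 14].
These images are disjoint, so no value is attained by both pieces. So g is injective.
Because the two images are disjoint, no x < −3 has g(x) = g(−3), so we compute g⁻¹(21): 21 lies in (14, ∞), so solve −7x − 7 = 21: x = (21 + 7)/(−7) = −4.

-4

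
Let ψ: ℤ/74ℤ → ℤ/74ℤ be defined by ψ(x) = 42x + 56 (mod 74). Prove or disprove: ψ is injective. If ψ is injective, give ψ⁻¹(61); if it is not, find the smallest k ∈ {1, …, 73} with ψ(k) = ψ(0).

We have gcd(42, 74) = 2 > 1. Taking s = 0 and t = 37: ψ(0) = 56 and ψ(37) = 42·37 + 56 = 1610 ≡ 56 (mod 74).
So ψ(0) = ψ(37) while 0 ≠ 37, hence ψ is not injective.
Since ψ is not injective, we find the least positive k with ψ(k) = ψ(0): this means 42k ≡ 0 (mod 74), i.e. 74 ∣ 42k. Since gcd(42, 74) = 2, dividing through by 2 this holds exactly when 37 ∣ 21k, and as gcd(21, 37) = 1, exactly when 37 ∣ k.
The smallest positive such k is 37.

37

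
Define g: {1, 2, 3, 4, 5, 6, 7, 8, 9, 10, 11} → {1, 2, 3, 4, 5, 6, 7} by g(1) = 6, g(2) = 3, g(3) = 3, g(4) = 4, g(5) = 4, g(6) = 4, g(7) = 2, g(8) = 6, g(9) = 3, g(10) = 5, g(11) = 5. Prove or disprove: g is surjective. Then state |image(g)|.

5

No element maps to 1, so g is not surjective.
The image of g is {2, 3, 4, 5, 6}, which has 5 elements.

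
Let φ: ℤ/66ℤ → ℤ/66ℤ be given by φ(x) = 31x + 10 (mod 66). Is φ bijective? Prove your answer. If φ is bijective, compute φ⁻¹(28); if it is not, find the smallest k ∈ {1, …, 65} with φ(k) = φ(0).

If φ(u) = φ(v), then 31u ≡ 31v (mod 66). Because gcd(31, 66) = 1, we may cancel 31 to get u ≡ v (mod 66).
We now compute 31⁻¹ mod 66 explicitly. Euclid's algorithm: 66 = 2·31 + 4, 31 = 7·4 + 3, 4 = 1·3 + 1; back-substituting gives 1 = 49·31 − 23·66, so 31⁻¹ ≡ 49 (mod 66).
For any y ∈ ℤ/66ℤ, x = 49(y − 10) mod 66 satisfies φ(x) = 31·49(y − 10) + 10 ≡ y (since 31·49 ≡ 1 mod 66). So every y has a preimage.
Hence φ is bijective.
Since φ is bijective, we find φ⁻¹(28): we need 31x ≡ 28 − 10 ≡ 18 (mod 66). Using 31⁻¹ = 49: x ≡ 49·18 = 882 = 13·66 + 24, so x = 24.
Check: φ(24) = 31·24 + 10 = 754 = 11·66 + 28 ≡ 28 (mod 66).

24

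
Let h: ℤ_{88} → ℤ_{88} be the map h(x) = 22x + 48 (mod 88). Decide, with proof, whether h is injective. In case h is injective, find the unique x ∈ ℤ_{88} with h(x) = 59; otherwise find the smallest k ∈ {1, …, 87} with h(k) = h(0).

4

We have gcd(22, 88) = 22 > 1. Taking u = 0 and v = 4: h(0) = 48 and h(4) = 22·4 + 48 = 136 ≡ 48 (mod 88).
So h(0) = h(4) while 0 ≠ 4, therefore h is not injective.
Since h is not injective, we find the least positive k with h(k) = h(0): this means 22k ≡ 0 (mod 88), i.e. 88 ∣ 22k. Since gcd(22, 88) = 22, dividing through by 22 this holds exactly when 4 ∣ k.
The smallest positive such k is 4.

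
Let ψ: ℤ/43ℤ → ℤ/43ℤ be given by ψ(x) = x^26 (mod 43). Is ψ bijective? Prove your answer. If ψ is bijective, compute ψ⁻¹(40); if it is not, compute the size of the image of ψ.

22

ψ(21): Repeated squaring mod 43: 21^1 ≡ 21, 21^2 ≡ 21² = 441 ≡ 11, 21^4 ≡ 11² = 121 ≡ 35, 21^8 ≡ 35² = 1225 ≡ 21, 21^16 ≡ 21² = 441 ≡ 11. Since 26 = 16 + 8 + 2, 21^26 ≡ 11·21·11: 11·21 = 231 ≡ 16, then 16·11 = 176 ≡ 4. So 21^26 ≡ 4 (mod 43).
ψ(22): Repeated squaring mod 43: 22^1 ≡ 22, 22^2 ≡ 22² = 484 ≡ 11, 22^4 ≡ 11² = 121 ≡ 35, 22^8 ≡ 35² = 1225 ≡ 21, 22^16 ≡ 21² = 441 ≡ 11. Since 26 = 16 + 8 + 2, 22^26 ≡ 11·21·11: 11·21 = 231 ≡ 16, then 16·11 = 176 ≡ 4. So 22^26 ≡ 4 (mod 43).
So ψ(21) = ψ(22) = 4 while 21 ≠ 22, thus ψ is not injective, hence not bijective.
Since ψ is not bijective, we determine |image(ψ)|. Computing x^26 mod 43 for each x (by repeated squaring, reducing mod 43 at every step), the values ψ(0), ψ(1), …, ψ(42) are: 0, 1, 11, 15, 35, 14, 36, 6, 41, 10, 25, 16, 9, 31, 23, 38, 21, 40, 24, 13, 17, 4, 4, 17, 13, 24, 40, 21, 38, 23, 31, 9, 16, 25, 10, 41, 6, 36, 14, 35, 15, 11, 1.
The distinct values are {0, 1, 4, 6, 9, 10, 11, 13, 14, 15, 16, 17, 21, 23, 24, 25, 31, 35, 36, 38, 40, 41}; there are 22 of them.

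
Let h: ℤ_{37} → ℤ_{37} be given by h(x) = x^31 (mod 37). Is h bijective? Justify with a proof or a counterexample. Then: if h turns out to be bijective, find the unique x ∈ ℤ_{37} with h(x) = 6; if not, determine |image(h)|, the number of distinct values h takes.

Since 37 is prime, the nonzero elements of ℤ_{37} form a cyclic group of order 36.
As gcd(31, 36) = 1, raising to the 31st power is a bijection on this group: if s^31 ≡ t^31 then (st^{−1})^31 = 1, and the only element of order dividing gcd(31, 36) = 1 is 1, so s = t.
With h(0) = 0 this makes h injective on all of ℤ_{37}, hence bijective (finite equal-size domain and codomain). In particular h is bijective.
Since h is bijective, we find the preimage of 6. The inverse of x ↦ x^31 on (ℤ_{37})^× is x ↦ x^7, because 31·7 = 217 = 6·36 + 1 ≡ 1 (mod 36) and x^{36} = 1 for x ≠ 0 (Fermat). So h⁻¹(6) = 6^7 mod 37.
Repeated squaring mod 37: 6^1 ≡ 6, 6^2 ≡ 6² = 36, 6^4 ≡ 36² = 1296 ≡ 1. Since 7 = 4 + 2 + 1, 6^7 ≡ 1·36·6: 1·36 = 36, then 36·6 = 216 ≡ 31. So 6^7 ≡ 31 (mod 37).
Hence h⁻¹(6) = 31.

31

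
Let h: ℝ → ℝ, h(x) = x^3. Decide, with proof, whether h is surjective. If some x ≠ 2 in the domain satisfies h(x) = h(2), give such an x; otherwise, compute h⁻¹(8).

For any y ∈ ℝ, x = y^{1/3} ∈ ℝ gives h(x) = y, so h is surjective.
Since x ↦ x^3 is strictly increasing on ℝ, it is injective there, so no x ≠ 2 in the domain has h(x) = h(2). We therefore compute h⁻¹(8) = 8^{1/3} = 2 (indeed 2^3 = 8).

2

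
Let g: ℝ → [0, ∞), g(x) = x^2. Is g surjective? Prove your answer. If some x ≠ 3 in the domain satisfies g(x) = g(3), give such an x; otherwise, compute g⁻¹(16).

For any y ∈ [0, ∞), x = y^{1/2} ∈ ℝ satisfies x^2 = y, so g is surjective.
For the follow-up, such an x exists: taking x = −3 ∈ ℝ gives g(−3) = 9 = g(3) with −3 ≠ 3.

-3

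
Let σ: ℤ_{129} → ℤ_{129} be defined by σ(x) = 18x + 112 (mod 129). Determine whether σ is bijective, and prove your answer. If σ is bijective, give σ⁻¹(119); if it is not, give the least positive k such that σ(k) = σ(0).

We have gcd(18, 129) = 3 > 1. Taking x_1 = 0 and x_2 = 43: σ(0) = 112 and σ(43) = 18·43 + 112 = 886 ≡ 112 (mod 129).
So σ(0) = σ(43) while 0 ≠ 43, thus σ is not injective, hence not bijective.
Since σ is not bijective, we find the least positive k with σ(k) = σ(0): this means 18k ≡ 0 (mod 129), i.e. 129 ∣ 18k. Since gcd(18, 129) = 3, dividing through by 3 this holds exactly when 43 ∣ 6k, and as gcd(6, 43) = 1, exactly when 43 ∣ k.
The smallest positive such k is 43.

43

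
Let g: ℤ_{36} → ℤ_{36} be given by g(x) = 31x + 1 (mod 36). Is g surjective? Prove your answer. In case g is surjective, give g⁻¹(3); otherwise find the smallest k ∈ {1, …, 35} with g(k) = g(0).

14

By definition, surjectivity means every element of the codomain has a preimage under g.
Since gcd(31, 36) = 1, 31 is invertible modulo 36. Euclid's algorithm: 36 = 1·31 + 5, 31 = 6·5 + 1; back-substituting gives 1 = 7·31 − 6·36, so 31⁻¹ ≡ 7 (mod 36).
Then y ↦ 7(y − 1) is a two-sided inverse to g, so every y ∈ ℤ_{36} has a preimage.
Thus g is surjective.
Since g is surjective, we compute g⁻¹(3): solve 31x + 1 ≡ 3 (mod 36), i.e. 31x ≡ 2 (mod 36).
Multiplying by 31⁻¹ = 7 gives x ≡ 7·2 = 14 ≡ 14 (mod 36).
Check: g(14) = 31·14 + 1 = 435 = 12·36 + 3 ≡ 3 (mod 36).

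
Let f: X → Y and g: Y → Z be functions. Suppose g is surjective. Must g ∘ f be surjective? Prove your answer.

not surjective

No. Take X = {0}, Y = Z = {0, 1, 2, 3, 4}, f(0) = 0, and g = identity (surjective).
Then (g ∘ f)(0) = 0, and 4 ∈ Z has no preimage under g ∘ f, so g ∘ f is not surjective.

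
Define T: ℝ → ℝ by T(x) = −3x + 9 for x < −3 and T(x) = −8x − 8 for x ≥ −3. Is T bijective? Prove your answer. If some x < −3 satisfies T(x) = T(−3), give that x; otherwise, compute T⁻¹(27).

Both pieces are strictly decreasing (slopes −3 and −8), so each is injective on its own interval.
The left piece maps (−∞, −3) onto (18, ∞); the right piece maps [−3, ∞) onto (−∞, 16].
The images leave a gap (18 has no preimage), so T is not surjective, hence not bijective.
Because the two images are disjoint, no x < −3 has T(x) = T(−3), so we compute T⁻¹(27): 27 lies in (18, ∞), so solve −3x + 9 = 27: x = (27 − 9)/(−3) = −6.

-6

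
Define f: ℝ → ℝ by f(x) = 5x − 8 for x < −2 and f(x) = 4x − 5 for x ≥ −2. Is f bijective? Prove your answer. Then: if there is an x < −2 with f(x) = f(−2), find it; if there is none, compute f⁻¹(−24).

-16/5

Both pieces are strictly increasing (slopes 5 and 4), so each is injective on its own interval.
The left piece maps (−∞, −2) onto (−∞, −18); the right piece maps [−2, ∞) onto [−13, ∞).
The images leave a gap (−18 has no preimage), so f is not surjective, hence not bijective.
Because the two images are disjoint, no x < −2 has f(x) = f(−2), so we compute f⁻¹(−24): −24 lies in (−∞, −18), so solve 5x − 8 = −24: x = (−24 + 8)/5 = −16/5.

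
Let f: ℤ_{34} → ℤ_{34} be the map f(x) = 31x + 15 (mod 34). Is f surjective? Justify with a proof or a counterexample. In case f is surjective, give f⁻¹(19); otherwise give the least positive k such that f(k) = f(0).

10

Since gcd(31, 34) = 1, 31 is invertible modulo 34. Euclid's algorithm: 34 = 1·31 + 3, 31 = 10·3 + 1; back-substituting gives 1 = 11·31 − 10·34, so 31⁻¹ ≡ 11 (mod 34).
For any y ∈ ℤ_{34}, x = 11(y − 15) mod 34 satisfies f(x) = 31·11(y − 15) + 15 ≡ y (since 31·11 ≡ 1 mod 34). So every y has a preimage.
Thus f is surjective.
Since f is surjective, we find f⁻¹(19): we need 31x ≡ 19 − 15 ≡ 4 (mod 34). Using 31⁻¹ = 11: x ≡ 11·4 = 44 = 1·34 + 10, so x = 10.
Check: f(10) = 31·10 + 15 = 325 = 9·34 + 19 ≡ 19 (mod 34).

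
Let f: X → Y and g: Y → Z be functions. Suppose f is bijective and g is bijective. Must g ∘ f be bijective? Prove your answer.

Injectivity: if g(f(u)) = g(f(v)) then f(u) = f(v) (g injective) so u = v (f injective).
Surjectivity: for c ∈ Z pick b with g(b) = c, then a with f(a) = b; then (g ∘ f)(a) = c.
Thus g ∘ f is bijective.

bijective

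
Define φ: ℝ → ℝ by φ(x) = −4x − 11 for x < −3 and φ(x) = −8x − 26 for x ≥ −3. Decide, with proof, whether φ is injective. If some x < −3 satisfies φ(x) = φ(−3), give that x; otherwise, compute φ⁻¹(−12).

Both pieces are strictly decreasing (slopes −4 and −8), so each is injective on its own interval.
The left piece maps (−∞, −3) onto (1, ∞); the right piece maps [−3, ∞) onto (−∞, −2].
These images are disjoint, so no value is attained by both pieces. Therefore φ is injective.
Because the two images are disjoint, no x < −3 has φ(x) = φ(−3), so we compute φ⁻¹(−12): −12 lies in (−∞, −2], so solve −8x − 26 = −12: x = (−12 + 26)/(−8) = −7/4.

-7/4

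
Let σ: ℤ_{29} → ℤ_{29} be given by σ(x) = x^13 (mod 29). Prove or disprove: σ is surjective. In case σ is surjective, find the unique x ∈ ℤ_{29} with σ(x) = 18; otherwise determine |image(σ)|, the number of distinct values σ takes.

Since 29 is prime, the nonzero elements of ℤ_{29} form a cyclic group of order 28.
As gcd(13, 28) = 1, raising to the 13th power is a bijection on this group: if a^13 ≡ b^13 then (ab^{−1})^13 = 1, and the only element of order dividing gcd(13, 28) = 1 is 1, so a = b.
With σ(0) = 0 this makes σ injective on all of ℤ_{29}, hence bijective (finite equal-size domain and codomain). In particular σ is surjective.
Since σ is surjective, we find the preimage of 18. The inverse of x ↦ x^13 on (ℤ_{29})^× is x ↦ x^13, because 13·13 = 169 = 6·28 + 1 ≡ 1 (mod 28) and x^{28} = 1 for x ≠ 0 (Fermat). So σ⁻¹(18) = 18^13 mod 29.
Repeated squaring mod 29: 18^1 ≡ 18, 18^2 ≡ 18² = 324 ≡ 5, 18^4 ≡ 5² = 25, 18^8 ≡ 25² = 625 ≡ 16. Since 13 = 8 + 4 + 1, 18^13 ≡ 16·25·18: 16·25 = 400 ≡ 23, then 23·18 = 414 ≡ 8. So 18^13 ≡ 8 (mod 29).
Hence σ⁻¹(18) = 8.

8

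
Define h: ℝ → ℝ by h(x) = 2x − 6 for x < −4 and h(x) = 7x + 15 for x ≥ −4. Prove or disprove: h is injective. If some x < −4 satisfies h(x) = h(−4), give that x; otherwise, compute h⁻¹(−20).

-7

Both pieces are strictly increasing (slopes 2 and 7), so each is injective on its own interval.
The left piece maps (−∞, −4) onto (−∞, −14); the right piece maps [−4, ∞) onto [−13, ∞).
These images are disjoint, so no value is attained by both pieces. Therefore h is injective.
Because the two images are disjoint, no x < −4 has h(x) = h(−4), so we compute h⁻¹(−20): −20 lies in (−∞, −14), so solve 2x − 6 = −20: x = (−20 + 6)/2 = −7.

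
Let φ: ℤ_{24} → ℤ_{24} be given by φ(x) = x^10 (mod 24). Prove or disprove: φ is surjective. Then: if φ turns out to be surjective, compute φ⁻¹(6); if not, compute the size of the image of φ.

φ(2): Repeated squaring mod 24: 2^1 ≡ 2, 2^2 ≡ 2² = 4, 2^4 ≡ 4² = 16, 2^8 ≡ 16² = 256 ≡ 16. Since 10 = 8 + 2, 2^10 ≡ 16·4: 16·4 = 64 ≡ 16. So 2^10 ≡ 16 (mod 24).
φ(4): Repeated squaring mod 24: 4^1 ≡ 4, 4^2 ≡ 4² = 16, 4^4 ≡ 16² = 256 ≡ 16, 4^8 ≡ 16² = 256 ≡ 16. Since 10 = 8 + 2, 4^10 ≡ 16·16: 16·16 = 256 ≡ 16. So 4^10 ≡ 16 (mod 24).
So φ(2) = φ(4) = 16 while 2 ≠ 4, hence φ is not injective.
A non-injective map from the 24-element set ℤ_{24} to itself takes at most 23 distinct values, so it cannot be surjective. Thus φ is not surjective.
Since φ is not surjective, we determine |image(φ)|. Computing x^10 mod 24 for each x (by repeated squaring, reducing mod 24 at every step), the values φ(0), φ(1), …, φ(23) are: 0, 1, 16, 9, 16, 1, 0, 1, 16, 9, 16, 1, 0, 1, 16, 9, 16, 1, 0, 1, 16, 9, 16, 1.
The distinct values are {0, 1, 9, 16}; there are 4 of them.

4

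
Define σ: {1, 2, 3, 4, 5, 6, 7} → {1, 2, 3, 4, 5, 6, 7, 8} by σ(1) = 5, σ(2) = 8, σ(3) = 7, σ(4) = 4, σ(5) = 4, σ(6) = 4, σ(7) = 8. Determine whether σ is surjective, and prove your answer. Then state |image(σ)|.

4

No element maps to 1, so σ is not surjective.
The image of σ is {4, 5, 7, 8}, which has 4 elements.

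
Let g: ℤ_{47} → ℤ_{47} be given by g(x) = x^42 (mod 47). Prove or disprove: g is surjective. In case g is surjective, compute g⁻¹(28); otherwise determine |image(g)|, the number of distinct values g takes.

24

g(23): Repeated squaring mod 47: 23^1 ≡ 23, 23^2 ≡ 23² = 529 ≡ 12, 23^4 ≡ 12² = 144 ≡ 3, 23^8 ≡ 3² = 9, 23^16 ≡ 9² = 81 ≡ 34, 23^32 ≡ 34² = 1156 ≡ 28. Since 42 = 32 + 8 + 2, 23^42 ≡ 28·9·12: 28·9 = 252 ≡ 17, then 17·12 = 204 ≡ 16. So 23^42 ≡ 16 (mod 47).
g(24): Repeated squaring mod 47: 24^1 ≡ 24, 24^2 ≡ 24² = 576 ≡ 12, 24^4 ≡ 12² = 144 ≡ 3, 24^8 ≡ 3² = 9, 24^16 ≡ 9² = 81 ≡ 34, 24^32 ≡ 34² = 1156 ≡ 28. Since 42 = 32 + 8 + 2, 24^42 ≡ 28·9·12: 28·9 = 252 ≡ 17, then 17·12 = 204 ≡ 16. So 24^42 ≡ 16 (mod 47).
So g(23) = g(24) = 16 while 23 ≠ 24, hence g is not injective.
A non-injective map from the 47-element set ℤ_{47} to itself takes at most 46 distinct values, so it cannot be surjective. So g is not surjective.
Since g is not surjective, we determine |image(g)|. Computing x^42 mod 47 for each x (by repeated squaring, reducing mod 47 at every step), the values g(0), g(1), …, g(46) are: 0, 1, 3, 18, 9, 37, 7, 12, 27, 42, 17, 2, 21, 25, 36, 8, 34, 24, 32, 14, 4, 28, 6, 16, 16, 6, 28, 4, 14, 32, 24, 34, 8, 36, 25, 21, 2, 17, 42, 27, 12, 7, 37, 9, 18, 3, 1.
The distinct values are {0, 1, 2, 3, 4, 6, 7, 8, 9, 12, 14, 16, 17, 18, 21, 24, 25, 27, 28, 32, 34, 36, 37, 42}; there are 24 of them.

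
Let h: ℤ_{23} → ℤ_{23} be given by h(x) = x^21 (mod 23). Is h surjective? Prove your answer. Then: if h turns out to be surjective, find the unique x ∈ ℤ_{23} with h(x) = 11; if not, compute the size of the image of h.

21

Since 23 is prime, the nonzero elements of ℤ_{23} form a cyclic group of order 22.
As gcd(21, 22) = 1, raising to the 21st power is a bijection on this group: if u^21 ≡ v^21 then (uv^{−1})^21 = 1, and the only element of order dividing gcd(21, 22) = 1 is 1, so u = v.
With h(0) = 0 this makes h injective on all of ℤ_{23}, hence bijective (finite equal-size domain and codomain). In particular h is surjective.
Since h is surjective, we find the preimage of 11. The inverse of x ↦ x^21 on (ℤ_{23})^× is x ↦ x^21, because 21·21 = 441 = 20·22 + 1 ≡ 1 (mod 22) and x^{22} = 1 for x ≠ 0 (Fermat). So h⁻¹(11) = 11^21 mod 23.
Repeated squaring mod 23: 11^1 ≡ 11, 11^2 ≡ 11² = 121 ≡ 6, 11^4 ≡ 6² = 36 ≡ 13, 11^8 ≡ 13² = 169 ≡ 8, 11^16 ≡ 8² = 64 ≡ 18. Since 21 = 16 + 4 + 1, 11^21 ≡ 18·13·11: 18·13 = 234 ≡ 4, then 4·11 = 44 ≡ 21. So 11^21 ≡ 21 (mod 23).
Hence h⁻¹(11) = 21.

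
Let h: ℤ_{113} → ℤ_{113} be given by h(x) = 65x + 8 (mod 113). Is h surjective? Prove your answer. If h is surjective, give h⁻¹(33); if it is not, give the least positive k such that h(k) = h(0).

96

Since gcd(65, 113) = 1, 65 is invertible modulo 113. Euclid's algorithm: 113 = 1·65 + 48, 65 = 1·48 + 17, 48 = 2·17 + 14, 17 = 1·14 + 3, 14 = 4·3 + 2, 3 = 1·2 + 1; back-substituting gives 1 = 40·65 − 23·113, so 65⁻¹ ≡ 40 (mod 113).
Then y ↦ 40(y − 8) is a two-sided inverse to h, so every y ∈ ℤ_{113} has a preimage.
Hence h is surjective.
Since h is surjective, we find h⁻¹(33): we need 65x ≡ 33 − 8 ≡ 25 (mod 113). Using 65⁻¹ = 40: x ≡ 40·25 = 1000 = 8·113 + 96, so x = 96.
Check: h(96) = 65·96 + 8 = 6248 = 55·113 + 33 ≡ 33 (mod 113).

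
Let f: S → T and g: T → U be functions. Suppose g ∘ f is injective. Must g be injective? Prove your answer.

not injective

No. Take S = {1}, T = {1, 2, 3}, U = {1, 2, 3}, f(a) = a for each a ∈ S, and g(b) = 2 if b ∈ {2, 3} else g(b) = b.
Then g ∘ f = f is injective (S ⊂ T and f is the inclusion), but g(2) = g(3) = 2 with 2 ≠ 3, so g is not injective.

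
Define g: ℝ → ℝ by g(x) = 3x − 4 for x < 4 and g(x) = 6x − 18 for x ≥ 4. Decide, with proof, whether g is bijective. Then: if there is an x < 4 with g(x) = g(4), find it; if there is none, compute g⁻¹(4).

Both pieces are strictly increasing (slopes 3 and 6), so each is injective on its own interval.
The left piece maps (−∞, 4) onto (−∞, 8); the right piece maps [4, ∞) onto [6, ∞).
These images overlap. In particular g(4) = 6 (right piece), and solving 3x − 4 = 6 on the left piece gives x = 10/3 < 4.
So g(10/3) = g(4) with 10/3 ≠ 4, and g is not injective, hence not bijective. This x = 10/3 is the requested value below 4.

10/3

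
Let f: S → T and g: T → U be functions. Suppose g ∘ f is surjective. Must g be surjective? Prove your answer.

Let c ∈ U. Since g ∘ f is surjective, some a ∈ S has g(f(a)) = c. Then b = f(a) ∈ T satisfies g(b) = c. So g is surjective.

surjective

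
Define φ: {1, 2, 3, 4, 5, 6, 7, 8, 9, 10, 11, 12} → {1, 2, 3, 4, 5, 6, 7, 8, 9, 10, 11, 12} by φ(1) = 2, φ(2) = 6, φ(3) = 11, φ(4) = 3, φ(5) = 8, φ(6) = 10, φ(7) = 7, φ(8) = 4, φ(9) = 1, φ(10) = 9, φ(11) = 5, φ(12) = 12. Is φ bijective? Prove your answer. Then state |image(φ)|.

12

The values 2, 6, 11, 3, 8, 10, 7, 4, 1, 9, 5, 12 are a permutation of {1, 2, 3, 4, 5, 6, 7, 8, 9, 10, 11, 12}: each element appears exactly once.
So φ is injective and surjective, hence bijective.
The image of φ is {1, 2, 3, 4, 5, 6, 7, 8, 9, 10, 11, 12}, which has 12 elements.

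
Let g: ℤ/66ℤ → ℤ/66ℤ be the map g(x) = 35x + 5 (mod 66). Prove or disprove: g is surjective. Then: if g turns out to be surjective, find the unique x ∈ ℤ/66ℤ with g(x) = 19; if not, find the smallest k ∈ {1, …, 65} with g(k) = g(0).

Since gcd(35, 66) = 1, 35 is invertible modulo 66. Euclid's algorithm: 66 = 1·35 + 31, 35 = 1·31 + 4, 31 = 7·4 + 3, 4 = 1·3 + 1; back-substituting gives 1 = 17·35 − 9·66, so 35⁻¹ ≡ 17 (mod 66).
Then y ↦ 17(y − 5) is a two-sided inverse to g, so every y ∈ ℤ/66ℤ has a preimage.
Thus g is surjective.
Since g is surjective, we find g⁻¹(19): we need 35x ≡ 19 − 5 ≡ 14 (mod 66). Using 35⁻¹ = 17: x ≡ 17·14 = 238 = 3·66 + 40, so x = 40.
Check: g(40) = 35·40 + 5 = 1405 = 21·66 + 19 ≡ 19 (mod 66).

40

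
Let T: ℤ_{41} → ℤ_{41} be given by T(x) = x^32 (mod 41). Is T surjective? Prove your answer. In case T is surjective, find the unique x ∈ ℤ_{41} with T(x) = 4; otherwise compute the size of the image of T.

T(1) = 1^32 = 1.
T(3): Repeated squaring mod 41: 3^1 ≡ 3, 3^2 ≡ 3² = 9, 3^4 ≡ 9² = 81 ≡ 40, 3^8 ≡ 40² = 1600 ≡ 1, 3^16 ≡ 1² = 1, 3^32 ≡ 1² = 1. So 3^32 ≡ 1 (mod 41).
So T(1) = T(3) = 1 while 1 ≠ 3, thus T is not injective.
A non-injective map from the 41-element set ℤ_{41} to itself takes at most 40 distinct values, so it cannot be surjective. Therefore T is not surjective.
Since T is not surjective, we determine |image(T)|. Computing x^32 mod 41 for each x (by repeated squaring, reducing mod 41 at every step), the values T(0), T(1), …, T(40) are: 0, 1, 37, 1, 16, 16, 37, 10, 18, 1, 18, 18, 16, 37, 1, 16, 10, 18, 37, 10, 10, 10, 10, 37, 18, 10, 16, 1, 37, 16, 18, 18, 1, 18, 10, 37, 16, 16, 1, 37, 1.
The distinct values are {0, 1, 10, 16, 18, 37}; there are 6 of them.

6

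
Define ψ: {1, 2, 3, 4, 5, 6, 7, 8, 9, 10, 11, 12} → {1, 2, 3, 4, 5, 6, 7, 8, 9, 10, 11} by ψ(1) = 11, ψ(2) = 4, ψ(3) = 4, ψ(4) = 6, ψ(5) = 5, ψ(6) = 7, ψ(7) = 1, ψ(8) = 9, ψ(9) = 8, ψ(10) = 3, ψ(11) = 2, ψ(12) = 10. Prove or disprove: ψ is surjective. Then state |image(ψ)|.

11

Every element of the codomain has a preimage: 1 = ψ(7), 2 = ψ(11), 3 = ψ(10), 4 = ψ(2), 5 = ψ(5), 6 = ψ(4), 7 = ψ(6), 8 = ψ(9), 9 = ψ(8), 10 = ψ(12), 11 = ψ(1).
So ψ is surjective.
The image of ψ is {1, 2, 3, 4, 5, 6, 7, 8, 9, 10, 11}, which has 11 elements.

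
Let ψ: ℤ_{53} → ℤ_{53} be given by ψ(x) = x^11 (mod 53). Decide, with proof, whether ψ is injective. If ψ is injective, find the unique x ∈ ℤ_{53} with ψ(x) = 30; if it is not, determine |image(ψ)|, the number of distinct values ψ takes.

23

Since 53 is prime, the nonzero elements of ℤ_{53} form a cyclic group of order 52.
As gcd(11, 52) = 1, raising to the 11th power is a bijection on this group: if u^11 ≡ v^11 then (uv^{−1})^11 = 1, and the only element of order dividing gcd(11, 52) = 1 is 1, so u = v.
With ψ(0) = 0 this makes ψ injective on all of ℤ_{53}, hence bijective (finite equal-size domain and codomain). In particular ψ is injective.
Since ψ is injective, we find the preimage of 30. The inverse of x ↦ x^11 on (ℤ_{53})^× is x ↦ x^19, because 11·19 = 209 = 4·52 + 1 ≡ 1 (mod 52) and x^{52} = 1 for x ≠ 0 (Fermat). So ψ⁻¹(30) = 30^19 mod 53.
Repeated squaring mod 53: 30^1 ≡ 30, 30^2 ≡ 30² = 900 ≡ 52, 30^4 ≡ 52² = 2704 ≡ 1, 30^8 ≡ 1² = 1, 30^16 ≡ 1² = 1. Since 19 = 16 + 2 + 1, 30^19 ≡ 1·52·30: 1·52 = 52, then 52·30 = 1560 ≡ 23. So 30^19 ≡ 23 (mod 53).
Hence ψ⁻¹(30) = 23.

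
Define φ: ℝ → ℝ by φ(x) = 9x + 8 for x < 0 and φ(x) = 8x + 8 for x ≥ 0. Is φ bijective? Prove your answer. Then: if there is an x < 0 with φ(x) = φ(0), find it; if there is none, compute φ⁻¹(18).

5/4

Both pieces are strictly increasing (slopes 9 and 8), so each is injective on its own interval.
The left piece maps (−∞, 0) onto (−∞, 8); the right piece maps [0, ∞) onto [8, ∞).
Since 8 = 8, the images partition ℝ: φ is injective and surjective, hence bijective.
Because the two images are disjoint, no x < 0 has φ(x) = φ(0), so we compute φ⁻¹(18): 18 lies in [8, ∞), so solve 8x + 8 = 18: x = (18 − 8)/8 = 5/4.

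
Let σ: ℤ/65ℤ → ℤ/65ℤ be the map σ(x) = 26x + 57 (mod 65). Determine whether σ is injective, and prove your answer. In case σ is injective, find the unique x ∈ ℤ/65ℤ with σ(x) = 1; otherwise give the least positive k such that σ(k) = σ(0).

We have gcd(26, 65) = 13 > 1. Taking u = 0 and v = 5: σ(0) = 57 and σ(5) = 26·5 + 57 = 187 ≡ 57 (mod 65).
So σ(0) = σ(5) while 0 ≠ 5, therefore σ is not injective.
Since σ is not injective, we find the least positive k with σ(k) = σ(0): this means 26k ≡ 0 (mod 65), i.e. 65 ∣ 26k. Since gcd(26, 65) = 13, dividing through by 13 this holds exactly when 5 ∣ 2k, and as gcd(2, 5) = 1, exactly when 5 ∣ k.
The smallest positive such k is 5.

5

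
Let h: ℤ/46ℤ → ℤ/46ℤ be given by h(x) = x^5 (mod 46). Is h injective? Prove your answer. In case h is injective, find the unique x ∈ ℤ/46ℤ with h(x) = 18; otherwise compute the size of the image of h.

Computing x^5 mod 46 for each x (by repeated squaring, reducing mod 46 at every step), the values h(0), h(1), …, h(45) are: 0, 1, 32, 13, 12, 43, 2, 17, 16, 31, 42, 5, 18, 27, 38, 7, 6, 21, 26, 11, 10, 37, 22, 23, 24, 9, 36, 35, 20, 25, 40, 39, 8, 19, 28, 41, 4, 15, 30, 29, 44, 3, 34, 33, 14, 45.
Every element of ℤ/46ℤ appears exactly once in this list, so h is a bijection, and in particular injective.
Since h is injective, we read off the preimage of 18 from the same table: h(12) = 18, so h⁻¹(18) = 12.

12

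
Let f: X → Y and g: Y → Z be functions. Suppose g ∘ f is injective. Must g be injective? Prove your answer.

No. Take X = {1, 2, 3}, Y = {1, 2, 3, 4}, Z = {1, 2, 3, 4}, f(a) = a for each a ∈ X, and g(b) = 3 if b ∈ {3, 4} else g(b) = b.
Then g ∘ f = f is injective (X ⊂ Y and f is the inclusion), but g(3) = g(4) = 3 with 3 ≠ 4, so g is not injective.

not injective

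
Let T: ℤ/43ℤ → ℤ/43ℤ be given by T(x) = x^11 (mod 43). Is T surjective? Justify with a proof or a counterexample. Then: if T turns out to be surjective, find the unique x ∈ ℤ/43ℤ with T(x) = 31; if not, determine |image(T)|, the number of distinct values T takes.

15

Since 43 is prime, the nonzero elements of ℤ/43ℤ form a cyclic group of order 42.
As gcd(11, 42) = 1, raising to the 11th power is a bijection on this group: if s^11 ≡ t^11 then (st^{−1})^11 = 1, and the only element of order dividing gcd(11, 42) = 1 is 1, so s = t.
With T(0) = 0 this makes T injective on all of ℤ/43ℤ, hence bijective (finite equal-size domain and codomain). In particular T is surjective.
Since T is surjective, we find the preimage of 31. The inverse of x ↦ x^11 on (ℤ/43ℤ)^× is x ↦ x^23, because 11·23 = 253 = 6·42 + 1 ≡ 1 (mod 42) and x^{42} = 1 for x ≠ 0 (Fermat). So T⁻¹(31) = 31^23 mod 43.
Repeated squaring mod 43: 31^1 ≡ 31, 31^2 ≡ 31² = 961 ≡ 15, 31^4 ≡ 15² = 225 ≡ 10, 31^8 ≡ 10² = 100 ≡ 14, 31^16 ≡ 14² = 196 ≡ 24. Since 23 = 16 + 4 + 2 + 1, 31^23 ≡ 24·10·15·31: 24·10 = 240 ≡ 25, then 25·15 = 375 ≡ 31, then 31·31 = 961 ≡ 15. So 31^23 ≡ 15 (mod 43).
Hence T⁻¹(31) = 15.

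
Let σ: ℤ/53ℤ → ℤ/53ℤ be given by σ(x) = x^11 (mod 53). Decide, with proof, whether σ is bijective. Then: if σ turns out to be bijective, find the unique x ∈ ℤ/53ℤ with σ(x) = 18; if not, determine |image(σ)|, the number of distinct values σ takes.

Since 53 is prime, the nonzero elements of ℤ/53ℤ form a cyclic group of order 52.
As gcd(11, 52) = 1, raising to the 11th power is a bijection on this group: if s^11 ≡ t^11 then (st^{−1})^11 = 1, and the only element of order dividing gcd(11, 52) = 1 is 1, so s = t.
With σ(0) = 0 this makes σ injective on all of ℤ/53ℤ, hence bijective (finite equal-size domain and codomain). In particular σ is bijective.
Since σ is bijective, we find the preimage of 18. The inverse of x ↦ x^11 on (ℤ/53ℤ)^× is x ↦ x^19, because 11·19 = 209 = 4·52 + 1 ≡ 1 (mod 52) and x^{52} = 1 for x ≠ 0 (Fermat). So σ⁻¹(18) = 18^19 mod 53.
Repeated squaring mod 53: 18^1 ≡ 18, 18^2 ≡ 18² = 324 ≡ 6, 18^4 ≡ 6² = 36, 18^8 ≡ 36² = 1296 ≡ 24, 18^16 ≡ 24² = 576 ≡ 46. Since 19 = 16 + 2 + 1, 18^19 ≡ 46·6·18: 46·6 = 276 ≡ 11, then 11·18 = 198 ≡ 39. So 18^19 ≡ 39 (mod 53).
Hence σ⁻¹(18) = 39.

39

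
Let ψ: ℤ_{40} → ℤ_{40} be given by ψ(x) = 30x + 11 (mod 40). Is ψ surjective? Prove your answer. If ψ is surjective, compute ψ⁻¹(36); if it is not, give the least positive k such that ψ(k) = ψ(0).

Recall: ψ is surjective if every y in the codomain equals ψ(x) for some x in the domain.
Since gcd(30, 40) = 10, we have 30x ≡ 0 (mod 10) for all x, so ψ(x) ≡ 1 (mod 10).
But 0 ≢ 1 (mod 10), so 0 ∈ ℤ_{40} has no preimage. So ψ is not surjective.
Since ψ is not surjective, we find the least positive k with ψ(k) = ψ(0): this means 30k ≡ 0 (mod 40), i.e. 40 ∣ 30k. Since gcd(30, 40) = 10, dividing through by 10 this holds exactly when 4 ∣ 3k, and as gcd(3, 4) = 1, exactly when 4 ∣ k.
The smallest positive such k is 4.

4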